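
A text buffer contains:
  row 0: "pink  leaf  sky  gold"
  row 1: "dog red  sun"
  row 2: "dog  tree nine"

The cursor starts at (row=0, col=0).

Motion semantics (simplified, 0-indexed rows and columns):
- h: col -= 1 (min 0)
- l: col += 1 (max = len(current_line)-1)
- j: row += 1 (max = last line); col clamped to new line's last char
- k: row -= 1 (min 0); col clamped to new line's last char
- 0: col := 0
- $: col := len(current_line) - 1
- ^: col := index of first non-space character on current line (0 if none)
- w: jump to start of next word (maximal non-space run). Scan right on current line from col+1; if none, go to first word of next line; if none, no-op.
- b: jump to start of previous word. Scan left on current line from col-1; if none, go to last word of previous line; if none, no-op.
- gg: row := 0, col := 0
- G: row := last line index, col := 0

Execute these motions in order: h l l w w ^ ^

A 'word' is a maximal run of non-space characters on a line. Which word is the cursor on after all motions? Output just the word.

After 1 (h): row=0 col=0 char='p'
After 2 (l): row=0 col=1 char='i'
After 3 (l): row=0 col=2 char='n'
After 4 (w): row=0 col=6 char='l'
After 5 (w): row=0 col=12 char='s'
After 6 (^): row=0 col=0 char='p'
After 7 (^): row=0 col=0 char='p'

Answer: pink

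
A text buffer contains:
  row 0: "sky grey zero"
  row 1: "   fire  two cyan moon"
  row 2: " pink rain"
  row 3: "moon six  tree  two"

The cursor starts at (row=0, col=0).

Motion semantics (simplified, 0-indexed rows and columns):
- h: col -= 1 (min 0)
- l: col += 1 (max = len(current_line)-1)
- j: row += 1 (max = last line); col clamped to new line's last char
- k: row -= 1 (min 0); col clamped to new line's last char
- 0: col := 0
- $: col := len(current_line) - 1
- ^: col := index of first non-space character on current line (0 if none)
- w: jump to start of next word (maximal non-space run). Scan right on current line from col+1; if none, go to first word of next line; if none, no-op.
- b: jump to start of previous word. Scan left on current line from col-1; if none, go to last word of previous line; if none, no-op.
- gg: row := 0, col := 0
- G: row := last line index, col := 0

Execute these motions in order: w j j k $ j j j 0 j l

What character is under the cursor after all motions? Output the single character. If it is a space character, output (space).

Answer: o

Derivation:
After 1 (w): row=0 col=4 char='g'
After 2 (j): row=1 col=4 char='i'
After 3 (j): row=2 col=4 char='k'
After 4 (k): row=1 col=4 char='i'
After 5 ($): row=1 col=21 char='n'
After 6 (j): row=2 col=9 char='n'
After 7 (j): row=3 col=9 char='_'
After 8 (j): row=3 col=9 char='_'
After 9 (0): row=3 col=0 char='m'
After 10 (j): row=3 col=0 char='m'
After 11 (l): row=3 col=1 char='o'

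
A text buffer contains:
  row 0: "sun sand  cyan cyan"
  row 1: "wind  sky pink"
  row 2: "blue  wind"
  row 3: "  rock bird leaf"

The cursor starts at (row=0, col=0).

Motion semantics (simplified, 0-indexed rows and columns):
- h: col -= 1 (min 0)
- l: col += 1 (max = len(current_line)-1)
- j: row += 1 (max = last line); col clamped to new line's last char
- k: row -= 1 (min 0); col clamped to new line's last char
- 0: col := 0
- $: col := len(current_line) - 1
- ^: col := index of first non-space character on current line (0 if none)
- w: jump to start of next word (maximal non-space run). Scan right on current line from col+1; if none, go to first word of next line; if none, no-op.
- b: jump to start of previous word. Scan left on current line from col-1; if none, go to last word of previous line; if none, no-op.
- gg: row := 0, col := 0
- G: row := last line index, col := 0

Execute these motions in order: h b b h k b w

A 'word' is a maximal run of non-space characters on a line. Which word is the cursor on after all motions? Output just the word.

After 1 (h): row=0 col=0 char='s'
After 2 (b): row=0 col=0 char='s'
After 3 (b): row=0 col=0 char='s'
After 4 (h): row=0 col=0 char='s'
After 5 (k): row=0 col=0 char='s'
After 6 (b): row=0 col=0 char='s'
After 7 (w): row=0 col=4 char='s'

Answer: sand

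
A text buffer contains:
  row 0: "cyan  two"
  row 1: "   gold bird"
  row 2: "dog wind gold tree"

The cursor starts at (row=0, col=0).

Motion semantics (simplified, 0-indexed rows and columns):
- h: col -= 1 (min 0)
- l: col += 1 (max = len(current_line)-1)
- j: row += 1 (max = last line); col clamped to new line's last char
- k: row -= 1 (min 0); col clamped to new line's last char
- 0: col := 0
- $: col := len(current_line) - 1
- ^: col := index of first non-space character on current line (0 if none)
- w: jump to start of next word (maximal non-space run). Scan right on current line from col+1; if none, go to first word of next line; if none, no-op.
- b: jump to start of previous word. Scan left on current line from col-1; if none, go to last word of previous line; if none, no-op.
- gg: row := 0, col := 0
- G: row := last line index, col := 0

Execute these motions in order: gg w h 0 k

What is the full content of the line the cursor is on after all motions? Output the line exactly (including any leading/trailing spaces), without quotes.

Answer: cyan  two

Derivation:
After 1 (gg): row=0 col=0 char='c'
After 2 (w): row=0 col=6 char='t'
After 3 (h): row=0 col=5 char='_'
After 4 (0): row=0 col=0 char='c'
After 5 (k): row=0 col=0 char='c'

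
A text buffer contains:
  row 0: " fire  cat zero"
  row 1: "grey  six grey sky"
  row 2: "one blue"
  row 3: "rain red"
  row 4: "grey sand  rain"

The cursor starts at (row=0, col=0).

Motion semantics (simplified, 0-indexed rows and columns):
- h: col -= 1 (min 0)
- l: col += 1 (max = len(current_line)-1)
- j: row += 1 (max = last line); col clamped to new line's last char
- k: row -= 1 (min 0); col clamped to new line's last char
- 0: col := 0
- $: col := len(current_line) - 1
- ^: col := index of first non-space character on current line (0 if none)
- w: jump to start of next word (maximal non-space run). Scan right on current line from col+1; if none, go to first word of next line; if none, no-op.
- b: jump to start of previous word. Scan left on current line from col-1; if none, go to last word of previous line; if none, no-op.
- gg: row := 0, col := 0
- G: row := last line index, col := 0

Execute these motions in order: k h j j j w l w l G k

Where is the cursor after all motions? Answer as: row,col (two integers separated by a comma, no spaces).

Answer: 3,0

Derivation:
After 1 (k): row=0 col=0 char='_'
After 2 (h): row=0 col=0 char='_'
After 3 (j): row=1 col=0 char='g'
After 4 (j): row=2 col=0 char='o'
After 5 (j): row=3 col=0 char='r'
After 6 (w): row=3 col=5 char='r'
After 7 (l): row=3 col=6 char='e'
After 8 (w): row=4 col=0 char='g'
After 9 (l): row=4 col=1 char='r'
After 10 (G): row=4 col=0 char='g'
After 11 (k): row=3 col=0 char='r'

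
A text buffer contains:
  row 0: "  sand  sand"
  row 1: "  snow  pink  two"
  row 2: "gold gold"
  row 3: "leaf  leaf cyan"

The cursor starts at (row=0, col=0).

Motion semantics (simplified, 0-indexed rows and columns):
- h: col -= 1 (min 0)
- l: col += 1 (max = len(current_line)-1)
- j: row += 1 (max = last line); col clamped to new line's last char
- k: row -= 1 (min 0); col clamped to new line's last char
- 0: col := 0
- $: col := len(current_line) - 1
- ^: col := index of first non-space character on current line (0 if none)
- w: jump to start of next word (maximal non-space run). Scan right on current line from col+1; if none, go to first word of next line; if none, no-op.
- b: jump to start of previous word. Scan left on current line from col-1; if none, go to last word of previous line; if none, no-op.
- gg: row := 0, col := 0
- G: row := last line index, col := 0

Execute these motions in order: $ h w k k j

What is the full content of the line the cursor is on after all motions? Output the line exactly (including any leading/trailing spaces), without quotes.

After 1 ($): row=0 col=11 char='d'
After 2 (h): row=0 col=10 char='n'
After 3 (w): row=1 col=2 char='s'
After 4 (k): row=0 col=2 char='s'
After 5 (k): row=0 col=2 char='s'
After 6 (j): row=1 col=2 char='s'

Answer:   snow  pink  two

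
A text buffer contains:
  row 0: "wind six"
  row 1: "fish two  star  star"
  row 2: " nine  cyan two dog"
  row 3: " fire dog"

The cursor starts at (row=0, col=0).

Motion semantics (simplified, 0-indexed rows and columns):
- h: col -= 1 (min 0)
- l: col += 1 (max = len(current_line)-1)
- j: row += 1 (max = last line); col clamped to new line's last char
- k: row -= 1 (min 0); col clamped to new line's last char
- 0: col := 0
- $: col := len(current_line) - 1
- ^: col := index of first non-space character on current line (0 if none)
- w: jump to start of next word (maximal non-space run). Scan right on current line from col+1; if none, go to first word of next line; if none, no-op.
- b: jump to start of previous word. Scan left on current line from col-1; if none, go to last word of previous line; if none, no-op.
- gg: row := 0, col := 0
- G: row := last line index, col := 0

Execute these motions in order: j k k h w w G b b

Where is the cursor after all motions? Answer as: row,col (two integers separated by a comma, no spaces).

Answer: 2,12

Derivation:
After 1 (j): row=1 col=0 char='f'
After 2 (k): row=0 col=0 char='w'
After 3 (k): row=0 col=0 char='w'
After 4 (h): row=0 col=0 char='w'
After 5 (w): row=0 col=5 char='s'
After 6 (w): row=1 col=0 char='f'
After 7 (G): row=3 col=0 char='_'
After 8 (b): row=2 col=16 char='d'
After 9 (b): row=2 col=12 char='t'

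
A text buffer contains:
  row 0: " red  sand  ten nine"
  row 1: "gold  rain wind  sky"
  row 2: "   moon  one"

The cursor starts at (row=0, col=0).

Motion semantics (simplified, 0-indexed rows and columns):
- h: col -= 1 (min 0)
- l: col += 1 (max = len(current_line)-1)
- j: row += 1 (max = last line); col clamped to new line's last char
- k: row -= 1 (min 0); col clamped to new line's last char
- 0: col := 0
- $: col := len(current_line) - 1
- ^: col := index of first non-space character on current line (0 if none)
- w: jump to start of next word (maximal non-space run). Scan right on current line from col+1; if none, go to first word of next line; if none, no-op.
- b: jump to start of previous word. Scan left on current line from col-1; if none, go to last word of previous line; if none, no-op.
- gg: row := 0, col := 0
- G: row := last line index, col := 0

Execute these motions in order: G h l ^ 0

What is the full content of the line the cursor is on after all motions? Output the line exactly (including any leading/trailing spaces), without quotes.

After 1 (G): row=2 col=0 char='_'
After 2 (h): row=2 col=0 char='_'
After 3 (l): row=2 col=1 char='_'
After 4 (^): row=2 col=3 char='m'
After 5 (0): row=2 col=0 char='_'

Answer:    moon  one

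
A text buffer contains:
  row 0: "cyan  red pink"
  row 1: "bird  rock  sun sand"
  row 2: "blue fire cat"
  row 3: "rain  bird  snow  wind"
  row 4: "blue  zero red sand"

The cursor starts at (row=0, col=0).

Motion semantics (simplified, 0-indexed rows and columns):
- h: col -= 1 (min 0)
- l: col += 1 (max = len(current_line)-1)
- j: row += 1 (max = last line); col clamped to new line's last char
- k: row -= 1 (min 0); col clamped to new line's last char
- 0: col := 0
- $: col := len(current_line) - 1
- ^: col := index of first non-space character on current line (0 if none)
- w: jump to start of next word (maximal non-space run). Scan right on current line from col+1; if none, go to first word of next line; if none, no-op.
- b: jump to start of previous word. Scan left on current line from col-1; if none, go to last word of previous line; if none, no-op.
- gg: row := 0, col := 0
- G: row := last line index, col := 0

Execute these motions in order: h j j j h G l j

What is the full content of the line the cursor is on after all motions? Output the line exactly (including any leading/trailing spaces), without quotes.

Answer: blue  zero red sand

Derivation:
After 1 (h): row=0 col=0 char='c'
After 2 (j): row=1 col=0 char='b'
After 3 (j): row=2 col=0 char='b'
After 4 (j): row=3 col=0 char='r'
After 5 (h): row=3 col=0 char='r'
After 6 (G): row=4 col=0 char='b'
After 7 (l): row=4 col=1 char='l'
After 8 (j): row=4 col=1 char='l'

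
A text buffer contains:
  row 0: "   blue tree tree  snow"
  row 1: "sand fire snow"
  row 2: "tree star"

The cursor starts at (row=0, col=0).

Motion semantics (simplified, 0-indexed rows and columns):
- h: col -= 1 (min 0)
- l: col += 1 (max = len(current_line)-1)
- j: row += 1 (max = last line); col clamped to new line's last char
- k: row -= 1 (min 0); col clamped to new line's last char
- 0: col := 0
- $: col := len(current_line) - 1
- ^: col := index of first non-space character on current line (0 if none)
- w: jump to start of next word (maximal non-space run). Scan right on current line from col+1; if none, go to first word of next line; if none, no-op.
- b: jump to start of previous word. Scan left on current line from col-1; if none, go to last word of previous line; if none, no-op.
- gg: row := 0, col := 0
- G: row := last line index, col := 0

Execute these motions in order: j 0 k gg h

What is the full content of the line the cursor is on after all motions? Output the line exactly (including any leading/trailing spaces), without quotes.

Answer:    blue tree tree  snow

Derivation:
After 1 (j): row=1 col=0 char='s'
After 2 (0): row=1 col=0 char='s'
After 3 (k): row=0 col=0 char='_'
After 4 (gg): row=0 col=0 char='_'
After 5 (h): row=0 col=0 char='_'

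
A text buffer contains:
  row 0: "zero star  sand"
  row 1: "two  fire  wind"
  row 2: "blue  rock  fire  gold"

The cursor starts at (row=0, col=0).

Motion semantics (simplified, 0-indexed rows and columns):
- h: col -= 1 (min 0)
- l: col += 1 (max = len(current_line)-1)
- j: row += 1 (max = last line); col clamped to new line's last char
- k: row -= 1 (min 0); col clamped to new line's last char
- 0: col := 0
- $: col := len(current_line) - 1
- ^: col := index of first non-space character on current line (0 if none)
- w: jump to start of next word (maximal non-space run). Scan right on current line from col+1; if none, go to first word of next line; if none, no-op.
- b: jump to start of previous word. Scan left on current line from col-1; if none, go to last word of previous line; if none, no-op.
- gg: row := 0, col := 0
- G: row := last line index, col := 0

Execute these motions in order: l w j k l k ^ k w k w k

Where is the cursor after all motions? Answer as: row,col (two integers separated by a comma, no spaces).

After 1 (l): row=0 col=1 char='e'
After 2 (w): row=0 col=5 char='s'
After 3 (j): row=1 col=5 char='f'
After 4 (k): row=0 col=5 char='s'
After 5 (l): row=0 col=6 char='t'
After 6 (k): row=0 col=6 char='t'
After 7 (^): row=0 col=0 char='z'
After 8 (k): row=0 col=0 char='z'
After 9 (w): row=0 col=5 char='s'
After 10 (k): row=0 col=5 char='s'
After 11 (w): row=0 col=11 char='s'
After 12 (k): row=0 col=11 char='s'

Answer: 0,11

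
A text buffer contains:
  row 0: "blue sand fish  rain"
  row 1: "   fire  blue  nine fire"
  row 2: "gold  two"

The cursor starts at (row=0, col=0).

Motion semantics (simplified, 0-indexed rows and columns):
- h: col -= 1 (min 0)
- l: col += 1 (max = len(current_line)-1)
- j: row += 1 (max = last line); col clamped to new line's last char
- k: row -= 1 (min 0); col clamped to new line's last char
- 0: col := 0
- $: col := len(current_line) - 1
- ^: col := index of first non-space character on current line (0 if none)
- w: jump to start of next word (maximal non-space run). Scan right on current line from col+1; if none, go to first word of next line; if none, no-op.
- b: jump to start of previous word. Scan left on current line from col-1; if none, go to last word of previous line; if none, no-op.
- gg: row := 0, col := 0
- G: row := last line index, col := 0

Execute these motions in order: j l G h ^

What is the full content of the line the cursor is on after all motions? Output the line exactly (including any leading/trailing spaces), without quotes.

Answer: gold  two

Derivation:
After 1 (j): row=1 col=0 char='_'
After 2 (l): row=1 col=1 char='_'
After 3 (G): row=2 col=0 char='g'
After 4 (h): row=2 col=0 char='g'
After 5 (^): row=2 col=0 char='g'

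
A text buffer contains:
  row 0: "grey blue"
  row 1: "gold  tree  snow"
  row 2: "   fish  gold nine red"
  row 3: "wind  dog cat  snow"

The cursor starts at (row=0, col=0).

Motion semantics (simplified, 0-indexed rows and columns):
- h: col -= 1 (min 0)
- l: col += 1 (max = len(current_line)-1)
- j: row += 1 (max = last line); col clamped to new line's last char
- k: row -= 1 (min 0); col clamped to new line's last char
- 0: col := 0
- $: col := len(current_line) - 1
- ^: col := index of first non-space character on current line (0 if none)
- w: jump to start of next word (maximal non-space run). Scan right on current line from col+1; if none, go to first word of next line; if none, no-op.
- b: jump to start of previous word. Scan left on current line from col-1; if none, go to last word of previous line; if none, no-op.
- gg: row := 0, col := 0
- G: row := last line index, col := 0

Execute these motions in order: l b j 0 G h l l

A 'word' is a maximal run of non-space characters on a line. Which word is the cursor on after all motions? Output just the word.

Answer: wind

Derivation:
After 1 (l): row=0 col=1 char='r'
After 2 (b): row=0 col=0 char='g'
After 3 (j): row=1 col=0 char='g'
After 4 (0): row=1 col=0 char='g'
After 5 (G): row=3 col=0 char='w'
After 6 (h): row=3 col=0 char='w'
After 7 (l): row=3 col=1 char='i'
After 8 (l): row=3 col=2 char='n'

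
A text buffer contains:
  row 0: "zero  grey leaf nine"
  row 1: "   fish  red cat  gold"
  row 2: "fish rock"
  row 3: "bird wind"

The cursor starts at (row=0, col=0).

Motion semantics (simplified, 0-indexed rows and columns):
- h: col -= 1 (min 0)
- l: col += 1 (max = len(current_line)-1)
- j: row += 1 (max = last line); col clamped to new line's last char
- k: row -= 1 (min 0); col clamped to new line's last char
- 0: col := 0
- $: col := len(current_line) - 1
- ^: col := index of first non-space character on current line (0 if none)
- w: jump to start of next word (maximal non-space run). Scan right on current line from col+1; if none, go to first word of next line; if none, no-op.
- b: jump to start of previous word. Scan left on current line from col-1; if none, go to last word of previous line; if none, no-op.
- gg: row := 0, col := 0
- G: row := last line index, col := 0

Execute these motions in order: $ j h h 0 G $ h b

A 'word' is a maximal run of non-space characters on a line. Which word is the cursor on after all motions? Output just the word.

Answer: wind

Derivation:
After 1 ($): row=0 col=19 char='e'
After 2 (j): row=1 col=19 char='o'
After 3 (h): row=1 col=18 char='g'
After 4 (h): row=1 col=17 char='_'
After 5 (0): row=1 col=0 char='_'
After 6 (G): row=3 col=0 char='b'
After 7 ($): row=3 col=8 char='d'
After 8 (h): row=3 col=7 char='n'
After 9 (b): row=3 col=5 char='w'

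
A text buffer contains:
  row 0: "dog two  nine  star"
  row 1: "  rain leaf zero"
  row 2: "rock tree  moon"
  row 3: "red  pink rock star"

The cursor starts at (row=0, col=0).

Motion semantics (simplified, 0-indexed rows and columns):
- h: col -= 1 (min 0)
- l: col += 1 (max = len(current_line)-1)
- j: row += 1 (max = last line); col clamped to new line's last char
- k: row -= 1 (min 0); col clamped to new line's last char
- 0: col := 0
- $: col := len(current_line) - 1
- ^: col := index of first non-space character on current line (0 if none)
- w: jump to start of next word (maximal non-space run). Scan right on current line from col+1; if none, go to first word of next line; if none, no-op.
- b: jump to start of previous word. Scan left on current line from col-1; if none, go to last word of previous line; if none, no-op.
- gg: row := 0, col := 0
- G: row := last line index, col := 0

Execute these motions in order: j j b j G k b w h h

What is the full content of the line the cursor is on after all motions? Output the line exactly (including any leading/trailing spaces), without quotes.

Answer: rock tree  moon

Derivation:
After 1 (j): row=1 col=0 char='_'
After 2 (j): row=2 col=0 char='r'
After 3 (b): row=1 col=12 char='z'
After 4 (j): row=2 col=12 char='o'
After 5 (G): row=3 col=0 char='r'
After 6 (k): row=2 col=0 char='r'
After 7 (b): row=1 col=12 char='z'
After 8 (w): row=2 col=0 char='r'
After 9 (h): row=2 col=0 char='r'
After 10 (h): row=2 col=0 char='r'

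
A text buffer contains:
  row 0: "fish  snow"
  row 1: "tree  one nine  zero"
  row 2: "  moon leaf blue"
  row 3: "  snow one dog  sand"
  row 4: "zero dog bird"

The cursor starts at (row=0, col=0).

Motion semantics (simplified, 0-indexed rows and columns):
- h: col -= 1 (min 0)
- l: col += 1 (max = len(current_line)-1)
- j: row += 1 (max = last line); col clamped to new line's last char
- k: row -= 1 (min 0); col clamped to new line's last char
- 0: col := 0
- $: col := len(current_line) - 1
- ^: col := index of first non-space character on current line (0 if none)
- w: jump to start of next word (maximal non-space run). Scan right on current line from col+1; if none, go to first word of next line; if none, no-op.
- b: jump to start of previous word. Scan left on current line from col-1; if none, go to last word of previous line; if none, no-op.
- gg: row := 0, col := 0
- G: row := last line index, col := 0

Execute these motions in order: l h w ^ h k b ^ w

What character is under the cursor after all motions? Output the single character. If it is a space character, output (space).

After 1 (l): row=0 col=1 char='i'
After 2 (h): row=0 col=0 char='f'
After 3 (w): row=0 col=6 char='s'
After 4 (^): row=0 col=0 char='f'
After 5 (h): row=0 col=0 char='f'
After 6 (k): row=0 col=0 char='f'
After 7 (b): row=0 col=0 char='f'
After 8 (^): row=0 col=0 char='f'
After 9 (w): row=0 col=6 char='s'

Answer: s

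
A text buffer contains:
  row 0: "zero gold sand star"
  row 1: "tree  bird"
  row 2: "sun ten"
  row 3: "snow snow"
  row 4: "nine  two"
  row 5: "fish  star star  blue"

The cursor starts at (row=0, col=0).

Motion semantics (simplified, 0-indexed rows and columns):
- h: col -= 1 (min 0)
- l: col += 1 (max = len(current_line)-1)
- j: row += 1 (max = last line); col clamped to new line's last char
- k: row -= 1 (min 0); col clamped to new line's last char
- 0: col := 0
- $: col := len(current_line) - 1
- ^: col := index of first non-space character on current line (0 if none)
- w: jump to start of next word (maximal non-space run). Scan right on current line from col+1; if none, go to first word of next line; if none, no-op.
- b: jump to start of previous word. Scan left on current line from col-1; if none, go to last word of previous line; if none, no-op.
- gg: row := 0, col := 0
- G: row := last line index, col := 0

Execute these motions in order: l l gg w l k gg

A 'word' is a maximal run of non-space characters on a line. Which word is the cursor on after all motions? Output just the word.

After 1 (l): row=0 col=1 char='e'
After 2 (l): row=0 col=2 char='r'
After 3 (gg): row=0 col=0 char='z'
After 4 (w): row=0 col=5 char='g'
After 5 (l): row=0 col=6 char='o'
After 6 (k): row=0 col=6 char='o'
After 7 (gg): row=0 col=0 char='z'

Answer: zero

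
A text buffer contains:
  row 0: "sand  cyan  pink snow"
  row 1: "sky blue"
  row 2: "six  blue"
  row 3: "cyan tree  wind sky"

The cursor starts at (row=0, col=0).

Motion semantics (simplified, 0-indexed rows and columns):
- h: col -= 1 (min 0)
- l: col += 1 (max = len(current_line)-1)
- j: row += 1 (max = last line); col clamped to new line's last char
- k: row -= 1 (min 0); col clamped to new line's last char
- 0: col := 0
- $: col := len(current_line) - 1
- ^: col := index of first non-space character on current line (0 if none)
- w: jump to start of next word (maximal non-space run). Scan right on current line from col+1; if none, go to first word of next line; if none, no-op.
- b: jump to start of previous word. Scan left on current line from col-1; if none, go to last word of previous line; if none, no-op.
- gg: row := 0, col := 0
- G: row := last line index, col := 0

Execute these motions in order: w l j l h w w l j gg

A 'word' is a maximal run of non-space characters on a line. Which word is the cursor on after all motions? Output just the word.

After 1 (w): row=0 col=6 char='c'
After 2 (l): row=0 col=7 char='y'
After 3 (j): row=1 col=7 char='e'
After 4 (l): row=1 col=7 char='e'
After 5 (h): row=1 col=6 char='u'
After 6 (w): row=2 col=0 char='s'
After 7 (w): row=2 col=5 char='b'
After 8 (l): row=2 col=6 char='l'
After 9 (j): row=3 col=6 char='r'
After 10 (gg): row=0 col=0 char='s'

Answer: sand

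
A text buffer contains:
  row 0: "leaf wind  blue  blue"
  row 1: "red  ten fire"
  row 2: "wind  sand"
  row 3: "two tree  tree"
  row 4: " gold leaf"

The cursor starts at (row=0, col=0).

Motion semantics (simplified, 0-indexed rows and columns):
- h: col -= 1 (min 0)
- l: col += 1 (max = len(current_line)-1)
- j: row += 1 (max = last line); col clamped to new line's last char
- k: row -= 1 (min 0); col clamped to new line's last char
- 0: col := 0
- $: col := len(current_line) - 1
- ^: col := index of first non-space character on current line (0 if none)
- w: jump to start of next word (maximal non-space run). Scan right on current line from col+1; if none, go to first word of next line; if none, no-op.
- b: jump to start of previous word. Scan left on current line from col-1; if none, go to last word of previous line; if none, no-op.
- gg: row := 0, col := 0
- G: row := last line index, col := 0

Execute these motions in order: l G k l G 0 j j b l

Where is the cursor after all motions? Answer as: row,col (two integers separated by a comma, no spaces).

Answer: 3,11

Derivation:
After 1 (l): row=0 col=1 char='e'
After 2 (G): row=4 col=0 char='_'
After 3 (k): row=3 col=0 char='t'
After 4 (l): row=3 col=1 char='w'
After 5 (G): row=4 col=0 char='_'
After 6 (0): row=4 col=0 char='_'
After 7 (j): row=4 col=0 char='_'
After 8 (j): row=4 col=0 char='_'
After 9 (b): row=3 col=10 char='t'
After 10 (l): row=3 col=11 char='r'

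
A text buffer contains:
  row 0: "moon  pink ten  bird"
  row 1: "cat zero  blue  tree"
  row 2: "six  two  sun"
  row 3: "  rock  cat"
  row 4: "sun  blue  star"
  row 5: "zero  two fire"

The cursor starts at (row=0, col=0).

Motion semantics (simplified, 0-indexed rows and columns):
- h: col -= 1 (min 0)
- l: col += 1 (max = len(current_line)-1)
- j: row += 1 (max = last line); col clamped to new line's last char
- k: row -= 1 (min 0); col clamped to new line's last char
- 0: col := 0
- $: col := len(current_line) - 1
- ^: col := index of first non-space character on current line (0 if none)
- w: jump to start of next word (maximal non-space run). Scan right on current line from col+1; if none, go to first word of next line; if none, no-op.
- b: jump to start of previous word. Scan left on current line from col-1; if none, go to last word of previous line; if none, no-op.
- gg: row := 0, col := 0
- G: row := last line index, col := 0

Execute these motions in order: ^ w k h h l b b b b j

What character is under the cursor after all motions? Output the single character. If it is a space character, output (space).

After 1 (^): row=0 col=0 char='m'
After 2 (w): row=0 col=6 char='p'
After 3 (k): row=0 col=6 char='p'
After 4 (h): row=0 col=5 char='_'
After 5 (h): row=0 col=4 char='_'
After 6 (l): row=0 col=5 char='_'
After 7 (b): row=0 col=0 char='m'
After 8 (b): row=0 col=0 char='m'
After 9 (b): row=0 col=0 char='m'
After 10 (b): row=0 col=0 char='m'
After 11 (j): row=1 col=0 char='c'

Answer: c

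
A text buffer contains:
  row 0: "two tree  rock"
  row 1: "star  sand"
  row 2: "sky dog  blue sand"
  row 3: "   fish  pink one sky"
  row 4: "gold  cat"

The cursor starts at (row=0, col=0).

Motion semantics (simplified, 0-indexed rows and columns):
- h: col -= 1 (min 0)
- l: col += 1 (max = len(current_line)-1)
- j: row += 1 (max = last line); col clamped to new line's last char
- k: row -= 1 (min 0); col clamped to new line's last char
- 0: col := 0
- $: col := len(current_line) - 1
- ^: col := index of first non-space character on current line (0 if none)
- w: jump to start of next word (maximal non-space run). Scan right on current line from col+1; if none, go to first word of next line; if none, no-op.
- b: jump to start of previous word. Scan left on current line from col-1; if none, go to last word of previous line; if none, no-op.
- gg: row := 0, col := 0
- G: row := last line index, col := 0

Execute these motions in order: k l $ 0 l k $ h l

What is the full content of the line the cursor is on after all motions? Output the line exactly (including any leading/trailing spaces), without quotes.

After 1 (k): row=0 col=0 char='t'
After 2 (l): row=0 col=1 char='w'
After 3 ($): row=0 col=13 char='k'
After 4 (0): row=0 col=0 char='t'
After 5 (l): row=0 col=1 char='w'
After 6 (k): row=0 col=1 char='w'
After 7 ($): row=0 col=13 char='k'
After 8 (h): row=0 col=12 char='c'
After 9 (l): row=0 col=13 char='k'

Answer: two tree  rock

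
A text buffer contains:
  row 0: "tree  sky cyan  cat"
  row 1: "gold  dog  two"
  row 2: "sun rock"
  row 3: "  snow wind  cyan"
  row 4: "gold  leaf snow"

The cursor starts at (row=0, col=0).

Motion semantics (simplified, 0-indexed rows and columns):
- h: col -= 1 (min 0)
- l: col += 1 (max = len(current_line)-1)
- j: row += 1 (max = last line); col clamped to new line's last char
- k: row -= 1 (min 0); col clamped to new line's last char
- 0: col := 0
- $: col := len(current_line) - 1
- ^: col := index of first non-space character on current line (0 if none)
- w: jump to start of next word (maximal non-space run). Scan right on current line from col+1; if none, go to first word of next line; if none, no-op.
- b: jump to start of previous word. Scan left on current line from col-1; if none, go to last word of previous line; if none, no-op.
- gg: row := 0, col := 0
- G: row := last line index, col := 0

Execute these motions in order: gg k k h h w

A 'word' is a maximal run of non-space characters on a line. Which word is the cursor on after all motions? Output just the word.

After 1 (gg): row=0 col=0 char='t'
After 2 (k): row=0 col=0 char='t'
After 3 (k): row=0 col=0 char='t'
After 4 (h): row=0 col=0 char='t'
After 5 (h): row=0 col=0 char='t'
After 6 (w): row=0 col=6 char='s'

Answer: sky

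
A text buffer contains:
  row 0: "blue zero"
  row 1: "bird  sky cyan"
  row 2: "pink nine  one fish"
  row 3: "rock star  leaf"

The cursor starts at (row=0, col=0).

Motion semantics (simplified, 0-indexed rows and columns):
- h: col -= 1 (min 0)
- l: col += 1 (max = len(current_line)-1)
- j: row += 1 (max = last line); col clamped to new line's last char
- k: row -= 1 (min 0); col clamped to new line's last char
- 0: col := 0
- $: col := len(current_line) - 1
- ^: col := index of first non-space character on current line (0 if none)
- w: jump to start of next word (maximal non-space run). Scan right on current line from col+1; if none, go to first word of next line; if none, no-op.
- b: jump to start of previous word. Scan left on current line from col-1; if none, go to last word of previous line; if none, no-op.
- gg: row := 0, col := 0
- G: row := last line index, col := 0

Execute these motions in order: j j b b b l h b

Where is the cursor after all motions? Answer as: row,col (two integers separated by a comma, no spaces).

Answer: 0,5

Derivation:
After 1 (j): row=1 col=0 char='b'
After 2 (j): row=2 col=0 char='p'
After 3 (b): row=1 col=10 char='c'
After 4 (b): row=1 col=6 char='s'
After 5 (b): row=1 col=0 char='b'
After 6 (l): row=1 col=1 char='i'
After 7 (h): row=1 col=0 char='b'
After 8 (b): row=0 col=5 char='z'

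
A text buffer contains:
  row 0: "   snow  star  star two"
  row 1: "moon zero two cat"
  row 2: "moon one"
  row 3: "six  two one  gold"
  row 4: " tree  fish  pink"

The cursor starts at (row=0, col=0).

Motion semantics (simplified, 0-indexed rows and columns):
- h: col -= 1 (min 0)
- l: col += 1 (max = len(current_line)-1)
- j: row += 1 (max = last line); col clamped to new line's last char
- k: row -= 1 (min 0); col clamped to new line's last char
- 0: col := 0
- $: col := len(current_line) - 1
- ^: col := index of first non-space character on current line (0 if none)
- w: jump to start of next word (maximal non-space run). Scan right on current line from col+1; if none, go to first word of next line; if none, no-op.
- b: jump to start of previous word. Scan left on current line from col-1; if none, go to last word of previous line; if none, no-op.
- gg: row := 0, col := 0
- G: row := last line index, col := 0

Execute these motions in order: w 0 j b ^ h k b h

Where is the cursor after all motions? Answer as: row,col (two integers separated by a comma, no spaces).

After 1 (w): row=0 col=3 char='s'
After 2 (0): row=0 col=0 char='_'
After 3 (j): row=1 col=0 char='m'
After 4 (b): row=0 col=20 char='t'
After 5 (^): row=0 col=3 char='s'
After 6 (h): row=0 col=2 char='_'
After 7 (k): row=0 col=2 char='_'
After 8 (b): row=0 col=2 char='_'
After 9 (h): row=0 col=1 char='_'

Answer: 0,1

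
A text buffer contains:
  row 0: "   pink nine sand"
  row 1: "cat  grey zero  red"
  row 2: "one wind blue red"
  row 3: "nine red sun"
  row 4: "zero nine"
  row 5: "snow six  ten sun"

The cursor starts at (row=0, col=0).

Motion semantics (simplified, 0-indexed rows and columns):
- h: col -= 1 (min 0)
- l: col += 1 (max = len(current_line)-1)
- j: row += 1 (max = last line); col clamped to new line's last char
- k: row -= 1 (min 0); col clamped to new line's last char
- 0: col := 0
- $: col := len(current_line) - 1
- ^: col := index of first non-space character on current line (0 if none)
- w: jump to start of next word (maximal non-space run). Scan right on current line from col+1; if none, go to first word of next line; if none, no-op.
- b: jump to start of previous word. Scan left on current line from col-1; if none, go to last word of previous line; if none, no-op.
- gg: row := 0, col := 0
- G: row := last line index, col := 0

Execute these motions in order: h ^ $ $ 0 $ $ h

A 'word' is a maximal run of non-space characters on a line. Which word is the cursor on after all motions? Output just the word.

Answer: sand

Derivation:
After 1 (h): row=0 col=0 char='_'
After 2 (^): row=0 col=3 char='p'
After 3 ($): row=0 col=16 char='d'
After 4 ($): row=0 col=16 char='d'
After 5 (0): row=0 col=0 char='_'
After 6 ($): row=0 col=16 char='d'
After 7 ($): row=0 col=16 char='d'
After 8 (h): row=0 col=15 char='n'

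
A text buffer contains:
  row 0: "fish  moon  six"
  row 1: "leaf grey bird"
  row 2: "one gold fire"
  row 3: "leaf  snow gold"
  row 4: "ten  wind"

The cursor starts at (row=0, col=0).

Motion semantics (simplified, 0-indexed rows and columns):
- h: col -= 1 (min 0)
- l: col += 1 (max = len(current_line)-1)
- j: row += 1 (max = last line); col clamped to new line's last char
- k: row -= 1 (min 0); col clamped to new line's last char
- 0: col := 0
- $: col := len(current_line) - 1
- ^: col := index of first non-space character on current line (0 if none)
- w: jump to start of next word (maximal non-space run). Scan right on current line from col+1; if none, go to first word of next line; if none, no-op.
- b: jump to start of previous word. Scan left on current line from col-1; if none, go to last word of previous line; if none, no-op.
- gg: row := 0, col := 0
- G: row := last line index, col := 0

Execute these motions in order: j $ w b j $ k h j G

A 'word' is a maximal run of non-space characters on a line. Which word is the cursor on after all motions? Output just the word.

After 1 (j): row=1 col=0 char='l'
After 2 ($): row=1 col=13 char='d'
After 3 (w): row=2 col=0 char='o'
After 4 (b): row=1 col=10 char='b'
After 5 (j): row=2 col=10 char='i'
After 6 ($): row=2 col=12 char='e'
After 7 (k): row=1 col=12 char='r'
After 8 (h): row=1 col=11 char='i'
After 9 (j): row=2 col=11 char='r'
After 10 (G): row=4 col=0 char='t'

Answer: ten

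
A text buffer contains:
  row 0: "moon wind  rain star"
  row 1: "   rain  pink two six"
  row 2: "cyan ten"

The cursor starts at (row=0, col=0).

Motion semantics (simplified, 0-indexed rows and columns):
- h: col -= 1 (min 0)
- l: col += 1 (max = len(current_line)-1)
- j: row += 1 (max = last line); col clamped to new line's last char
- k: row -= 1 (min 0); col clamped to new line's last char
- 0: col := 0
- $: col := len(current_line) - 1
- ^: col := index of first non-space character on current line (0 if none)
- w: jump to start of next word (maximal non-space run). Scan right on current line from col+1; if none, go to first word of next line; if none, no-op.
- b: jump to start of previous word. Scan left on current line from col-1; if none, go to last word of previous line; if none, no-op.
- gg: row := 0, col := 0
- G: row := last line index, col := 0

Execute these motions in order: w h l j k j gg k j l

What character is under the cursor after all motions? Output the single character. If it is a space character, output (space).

Answer: (space)

Derivation:
After 1 (w): row=0 col=5 char='w'
After 2 (h): row=0 col=4 char='_'
After 3 (l): row=0 col=5 char='w'
After 4 (j): row=1 col=5 char='i'
After 5 (k): row=0 col=5 char='w'
After 6 (j): row=1 col=5 char='i'
After 7 (gg): row=0 col=0 char='m'
After 8 (k): row=0 col=0 char='m'
After 9 (j): row=1 col=0 char='_'
After 10 (l): row=1 col=1 char='_'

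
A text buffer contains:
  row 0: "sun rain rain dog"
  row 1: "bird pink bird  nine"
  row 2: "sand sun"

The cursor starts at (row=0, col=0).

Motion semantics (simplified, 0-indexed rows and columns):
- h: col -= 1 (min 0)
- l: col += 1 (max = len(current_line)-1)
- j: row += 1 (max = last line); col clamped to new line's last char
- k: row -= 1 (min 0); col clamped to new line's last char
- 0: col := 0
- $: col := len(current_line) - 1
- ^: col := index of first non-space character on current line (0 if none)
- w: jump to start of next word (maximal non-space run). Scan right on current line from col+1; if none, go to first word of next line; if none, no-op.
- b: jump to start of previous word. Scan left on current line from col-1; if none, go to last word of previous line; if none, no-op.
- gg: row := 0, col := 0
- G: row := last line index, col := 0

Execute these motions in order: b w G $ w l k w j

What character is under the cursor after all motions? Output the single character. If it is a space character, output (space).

Answer: n

Derivation:
After 1 (b): row=0 col=0 char='s'
After 2 (w): row=0 col=4 char='r'
After 3 (G): row=2 col=0 char='s'
After 4 ($): row=2 col=7 char='n'
After 5 (w): row=2 col=7 char='n'
After 6 (l): row=2 col=7 char='n'
After 7 (k): row=1 col=7 char='n'
After 8 (w): row=1 col=10 char='b'
After 9 (j): row=2 col=7 char='n'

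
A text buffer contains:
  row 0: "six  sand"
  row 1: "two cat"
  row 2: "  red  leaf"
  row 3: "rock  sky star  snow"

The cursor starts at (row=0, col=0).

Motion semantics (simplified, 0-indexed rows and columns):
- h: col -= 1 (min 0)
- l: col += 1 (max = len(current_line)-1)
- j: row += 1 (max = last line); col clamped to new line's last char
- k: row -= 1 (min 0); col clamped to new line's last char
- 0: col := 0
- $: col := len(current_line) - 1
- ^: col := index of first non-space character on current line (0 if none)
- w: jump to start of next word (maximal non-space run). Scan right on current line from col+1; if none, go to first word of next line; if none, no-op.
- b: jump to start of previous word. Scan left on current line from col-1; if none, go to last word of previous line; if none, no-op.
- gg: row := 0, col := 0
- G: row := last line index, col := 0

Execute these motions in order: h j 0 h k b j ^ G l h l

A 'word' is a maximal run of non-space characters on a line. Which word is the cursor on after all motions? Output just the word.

Answer: rock

Derivation:
After 1 (h): row=0 col=0 char='s'
After 2 (j): row=1 col=0 char='t'
After 3 (0): row=1 col=0 char='t'
After 4 (h): row=1 col=0 char='t'
After 5 (k): row=0 col=0 char='s'
After 6 (b): row=0 col=0 char='s'
After 7 (j): row=1 col=0 char='t'
After 8 (^): row=1 col=0 char='t'
After 9 (G): row=3 col=0 char='r'
After 10 (l): row=3 col=1 char='o'
After 11 (h): row=3 col=0 char='r'
After 12 (l): row=3 col=1 char='o'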